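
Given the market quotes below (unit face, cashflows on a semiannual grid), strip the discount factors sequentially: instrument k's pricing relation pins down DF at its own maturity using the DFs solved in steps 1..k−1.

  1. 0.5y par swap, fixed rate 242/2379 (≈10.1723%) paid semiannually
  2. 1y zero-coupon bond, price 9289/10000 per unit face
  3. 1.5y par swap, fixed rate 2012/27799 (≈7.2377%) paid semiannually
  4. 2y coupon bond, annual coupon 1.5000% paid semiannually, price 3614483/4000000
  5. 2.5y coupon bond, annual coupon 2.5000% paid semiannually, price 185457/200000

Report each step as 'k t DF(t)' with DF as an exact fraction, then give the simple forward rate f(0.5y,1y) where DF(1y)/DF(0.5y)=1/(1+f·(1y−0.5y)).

step 1 [0.5y] swap r/2=121/2379: DF=(1 − 121/2379·(0))/(1+121/2379) = 2379/2500 ≈ 0.951600
step 2 [1y] zero: DF = P = 9289/10000 ≈ 0.928900
step 3 [1.5y] swap r/2=1006/27799: DF=(1 − 1006/27799·(0.951600+0.928900))/(1+1006/27799) = 4497/5000 ≈ 0.899400
step 4 [2y] bond c/2=3/400: DF=(3614483/4000000 − 3/400·(0.951600+0.928900+0.899400))/(1+3/400) = 4381/5000 ≈ 0.876200
step 5 [2.5y] bond c/2=1/80: DF=(185457/200000 − 1/80·(0.951600+0.928900+0.899400+0.876200))/(1+1/80) = 8707/10000 ≈ 0.870700

1 1/2 2379/2500
2 1 9289/10000
3 3/2 4497/5000
4 2 4381/5000
5 5/2 8707/10000
f(0.5y,1y) = ((2379/2500)/(9289/10000) − 1)/(1/2) = 454/9289 ≈ 4.8875%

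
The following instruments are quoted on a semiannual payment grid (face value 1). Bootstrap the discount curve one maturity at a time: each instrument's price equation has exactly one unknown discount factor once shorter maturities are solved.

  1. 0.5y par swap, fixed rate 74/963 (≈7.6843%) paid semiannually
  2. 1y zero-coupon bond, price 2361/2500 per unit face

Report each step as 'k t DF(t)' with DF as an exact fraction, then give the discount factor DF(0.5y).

1 1/2 963/1000
2 1 2361/2500
DF(0.5y) = 963/1000 ≈ 0.963000

step 1 [0.5y] swap r/2=37/963: DF=(1 − 37/963·(0))/(1+37/963) = 963/1000 ≈ 0.963000
step 2 [1y] zero: DF = P = 2361/2500 ≈ 0.944400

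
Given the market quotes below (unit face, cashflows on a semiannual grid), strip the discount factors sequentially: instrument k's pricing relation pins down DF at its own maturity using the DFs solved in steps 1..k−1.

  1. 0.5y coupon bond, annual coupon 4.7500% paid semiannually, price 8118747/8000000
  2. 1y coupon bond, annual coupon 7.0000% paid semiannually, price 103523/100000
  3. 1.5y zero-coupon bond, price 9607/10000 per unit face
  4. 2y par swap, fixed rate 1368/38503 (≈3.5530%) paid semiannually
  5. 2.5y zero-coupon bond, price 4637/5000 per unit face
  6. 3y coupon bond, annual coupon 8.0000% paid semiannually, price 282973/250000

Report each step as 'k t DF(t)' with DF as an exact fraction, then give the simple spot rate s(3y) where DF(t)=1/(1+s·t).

step 1 [0.5y] bond c/2=19/800: DF=(8118747/8000000 − 19/800·(0))/(1+19/800) = 9913/10000 ≈ 0.991300
step 2 [1y] bond c/2=7/200: DF=(103523/100000 − 7/200·(0.991300))/(1+7/200) = 9667/10000 ≈ 0.966700
step 3 [1.5y] zero: DF = P = 9607/10000 ≈ 0.960700
step 4 [2y] swap r/2=684/38503: DF=(1 − 684/38503·(0.991300+0.966700+0.960700))/(1+684/38503) = 2329/2500 ≈ 0.931600
step 5 [2.5y] zero: DF = P = 4637/5000 ≈ 0.927400
step 6 [3y] bond c/2=1/25: DF=(282973/250000 − 1/25·(0.991300+0.966700+0.960700+0.931600+0.927400))/(1+1/25) = 4523/5000 ≈ 0.904600

1 1/2 9913/10000
2 1 9667/10000
3 3/2 9607/10000
4 2 2329/2500
5 5/2 4637/5000
6 3 4523/5000
s(3y) = (1/(4523/5000) − 1)/(3) = 159/4523 ≈ 3.5154%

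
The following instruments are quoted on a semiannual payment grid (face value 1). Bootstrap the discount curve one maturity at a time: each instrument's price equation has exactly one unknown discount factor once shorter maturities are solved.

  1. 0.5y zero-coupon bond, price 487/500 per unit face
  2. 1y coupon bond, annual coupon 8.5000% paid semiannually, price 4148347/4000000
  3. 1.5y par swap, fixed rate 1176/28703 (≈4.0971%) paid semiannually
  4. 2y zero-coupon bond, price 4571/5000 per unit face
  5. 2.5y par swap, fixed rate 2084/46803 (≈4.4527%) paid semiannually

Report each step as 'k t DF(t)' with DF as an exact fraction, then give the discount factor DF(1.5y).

step 1 [0.5y] zero: DF = P = 487/500 ≈ 0.974000
step 2 [1y] bond c/2=17/400: DF=(4148347/4000000 − 17/400·(0.974000))/(1+17/400) = 9551/10000 ≈ 0.955100
step 3 [1.5y] swap r/2=588/28703: DF=(1 − 588/28703·(0.974000+0.955100))/(1+588/28703) = 2353/2500 ≈ 0.941200
step 4 [2y] zero: DF = P = 4571/5000 ≈ 0.914200
step 5 [2.5y] swap r/2=1042/46803: DF=(1 − 1042/46803·(0.974000+0.955100+0.941200+0.914200))/(1+1042/46803) = 4479/5000 ≈ 0.895800

1 1/2 487/500
2 1 9551/10000
3 3/2 2353/2500
4 2 4571/5000
5 5/2 4479/5000
DF(1.5y) = 2353/2500 ≈ 0.941200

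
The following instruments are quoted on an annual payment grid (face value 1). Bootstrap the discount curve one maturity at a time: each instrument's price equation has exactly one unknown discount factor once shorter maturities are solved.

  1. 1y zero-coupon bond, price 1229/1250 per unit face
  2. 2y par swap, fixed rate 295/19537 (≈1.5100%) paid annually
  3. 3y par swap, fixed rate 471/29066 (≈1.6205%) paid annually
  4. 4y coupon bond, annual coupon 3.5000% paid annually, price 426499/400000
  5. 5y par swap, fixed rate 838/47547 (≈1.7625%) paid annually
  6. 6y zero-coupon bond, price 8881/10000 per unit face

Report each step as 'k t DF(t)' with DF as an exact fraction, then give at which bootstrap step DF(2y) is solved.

1 1 1229/1250
2 2 1941/2000
3 3 9529/10000
4 4 9319/10000
5 5 4581/5000
6 6 8881/10000
DF(2y) is solved at step 2

step 1 [1y] zero: DF = P = 1229/1250 ≈ 0.983200
step 2 [2y] swap r/1=295/19537: DF=(1 − 295/19537·(0.983200))/(1+295/19537) = 1941/2000 ≈ 0.970500
step 3 [3y] swap r/1=471/29066: DF=(1 − 471/29066·(0.983200+0.970500))/(1+471/29066) = 9529/10000 ≈ 0.952900
step 4 [4y] bond c/1=7/200: DF=(426499/400000 − 7/200·(0.983200+0.970500+0.952900))/(1+7/200) = 9319/10000 ≈ 0.931900
step 5 [5y] swap r/1=838/47547: DF=(1 − 838/47547·(0.983200+0.970500+0.952900+0.931900))/(1+838/47547) = 4581/5000 ≈ 0.916200
step 6 [6y] zero: DF = P = 8881/10000 ≈ 0.888100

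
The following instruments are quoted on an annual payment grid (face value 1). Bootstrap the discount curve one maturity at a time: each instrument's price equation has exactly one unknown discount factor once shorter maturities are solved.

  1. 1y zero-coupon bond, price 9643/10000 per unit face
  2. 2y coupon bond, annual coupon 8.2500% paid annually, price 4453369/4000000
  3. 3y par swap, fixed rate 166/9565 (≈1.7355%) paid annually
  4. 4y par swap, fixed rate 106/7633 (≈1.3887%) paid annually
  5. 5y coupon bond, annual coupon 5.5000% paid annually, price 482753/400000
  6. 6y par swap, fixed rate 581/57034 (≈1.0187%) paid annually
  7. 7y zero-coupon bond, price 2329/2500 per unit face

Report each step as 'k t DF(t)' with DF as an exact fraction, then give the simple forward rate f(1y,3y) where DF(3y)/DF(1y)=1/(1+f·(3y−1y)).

step 1 [1y] zero: DF = P = 9643/10000 ≈ 0.964300
step 2 [2y] bond c/1=33/400: DF=(4453369/4000000 − 33/400·(0.964300))/(1+33/400) = 191/200 ≈ 0.955000
step 3 [3y] swap r/1=166/9565: DF=(1 − 166/9565·(0.964300+0.955000))/(1+166/9565) = 4751/5000 ≈ 0.950200
step 4 [4y] swap r/1=106/7633: DF=(1 − 106/7633·(0.964300+0.955000+0.950200))/(1+106/7633) = 947/1000 ≈ 0.947000
step 5 [5y] bond c/1=11/200: DF=(482753/400000 − 11/200·(0.964300+0.955000+0.950200+0.947000))/(1+11/200) = 189/200 ≈ 0.945000
step 6 [6y] swap r/1=581/57034: DF=(1 − 581/57034·(0.964300+0.955000+0.950200+0.947000+0.945000))/(1+581/57034) = 9419/10000 ≈ 0.941900
step 7 [7y] zero: DF = P = 2329/2500 ≈ 0.931600

1 1 9643/10000
2 2 191/200
3 3 4751/5000
4 4 947/1000
5 5 189/200
6 6 9419/10000
7 7 2329/2500
f(1y,3y) = ((9643/10000)/(4751/5000) − 1)/(2) = 141/19004 ≈ 0.7419%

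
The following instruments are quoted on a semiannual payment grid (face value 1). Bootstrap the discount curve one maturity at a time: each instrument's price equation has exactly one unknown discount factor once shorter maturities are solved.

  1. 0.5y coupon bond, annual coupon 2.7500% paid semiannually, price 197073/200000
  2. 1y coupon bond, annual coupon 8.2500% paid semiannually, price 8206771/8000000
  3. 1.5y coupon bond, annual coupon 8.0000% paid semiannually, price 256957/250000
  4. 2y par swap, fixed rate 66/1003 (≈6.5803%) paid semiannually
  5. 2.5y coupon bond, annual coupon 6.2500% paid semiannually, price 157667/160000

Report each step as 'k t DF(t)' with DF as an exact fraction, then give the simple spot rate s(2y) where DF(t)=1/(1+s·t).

1 1/2 243/250
2 1 9467/10000
3 3/2 1829/2000
4 2 8779/10000
5 5/2 8431/10000
s(2y) = (1/(8779/10000) − 1)/(2) = 1221/17558 ≈ 6.9541%

step 1 [0.5y] bond c/2=11/800: DF=(197073/200000 − 11/800·(0))/(1+11/800) = 243/250 ≈ 0.972000
step 2 [1y] bond c/2=33/800: DF=(8206771/8000000 − 33/800·(0.972000))/(1+33/800) = 9467/10000 ≈ 0.946700
step 3 [1.5y] bond c/2=1/25: DF=(256957/250000 − 1/25·(0.972000+0.946700))/(1+1/25) = 1829/2000 ≈ 0.914500
step 4 [2y] swap r/2=33/1003: DF=(1 − 33/1003·(0.972000+0.946700+0.914500))/(1+33/1003) = 8779/10000 ≈ 0.877900
step 5 [2.5y] bond c/2=1/32: DF=(157667/160000 − 1/32·(0.972000+0.946700+0.914500+0.877900))/(1+1/32) = 8431/10000 ≈ 0.843100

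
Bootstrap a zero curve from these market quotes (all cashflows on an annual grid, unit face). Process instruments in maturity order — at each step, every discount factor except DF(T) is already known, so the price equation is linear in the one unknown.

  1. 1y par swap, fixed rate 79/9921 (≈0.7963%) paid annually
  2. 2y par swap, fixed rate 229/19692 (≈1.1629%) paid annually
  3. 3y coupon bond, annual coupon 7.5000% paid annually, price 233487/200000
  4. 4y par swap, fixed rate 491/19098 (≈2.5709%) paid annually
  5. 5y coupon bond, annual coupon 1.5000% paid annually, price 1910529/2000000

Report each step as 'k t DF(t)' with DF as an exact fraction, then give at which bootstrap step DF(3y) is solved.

1 1 9921/10000
2 2 9771/10000
3 3 4743/5000
4 4 4509/5000
5 5 8847/10000
DF(3y) is solved at step 3

step 1 [1y] swap r/1=79/9921: DF=(1 − 79/9921·(0))/(1+79/9921) = 9921/10000 ≈ 0.992100
step 2 [2y] swap r/1=229/19692: DF=(1 − 229/19692·(0.992100))/(1+229/19692) = 9771/10000 ≈ 0.977100
step 3 [3y] bond c/1=3/40: DF=(233487/200000 − 3/40·(0.992100+0.977100))/(1+3/40) = 4743/5000 ≈ 0.948600
step 4 [4y] swap r/1=491/19098: DF=(1 − 491/19098·(0.992100+0.977100+0.948600))/(1+491/19098) = 4509/5000 ≈ 0.901800
step 5 [5y] bond c/1=3/200: DF=(1910529/2000000 − 3/200·(0.992100+0.977100+0.948600+0.901800))/(1+3/200) = 8847/10000 ≈ 0.884700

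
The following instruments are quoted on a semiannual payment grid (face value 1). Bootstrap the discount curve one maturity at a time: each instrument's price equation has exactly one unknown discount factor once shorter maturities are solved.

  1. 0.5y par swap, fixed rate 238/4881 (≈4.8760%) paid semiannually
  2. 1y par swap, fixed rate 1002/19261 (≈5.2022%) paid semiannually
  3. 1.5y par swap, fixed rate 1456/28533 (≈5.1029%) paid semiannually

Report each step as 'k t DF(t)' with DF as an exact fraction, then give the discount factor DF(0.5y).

1 1/2 4881/5000
2 1 9499/10000
3 3/2 1159/1250
DF(0.5y) = 4881/5000 ≈ 0.976200

step 1 [0.5y] swap r/2=119/4881: DF=(1 − 119/4881·(0))/(1+119/4881) = 4881/5000 ≈ 0.976200
step 2 [1y] swap r/2=501/19261: DF=(1 − 501/19261·(0.976200))/(1+501/19261) = 9499/10000 ≈ 0.949900
step 3 [1.5y] swap r/2=728/28533: DF=(1 − 728/28533·(0.976200+0.949900))/(1+728/28533) = 1159/1250 ≈ 0.927200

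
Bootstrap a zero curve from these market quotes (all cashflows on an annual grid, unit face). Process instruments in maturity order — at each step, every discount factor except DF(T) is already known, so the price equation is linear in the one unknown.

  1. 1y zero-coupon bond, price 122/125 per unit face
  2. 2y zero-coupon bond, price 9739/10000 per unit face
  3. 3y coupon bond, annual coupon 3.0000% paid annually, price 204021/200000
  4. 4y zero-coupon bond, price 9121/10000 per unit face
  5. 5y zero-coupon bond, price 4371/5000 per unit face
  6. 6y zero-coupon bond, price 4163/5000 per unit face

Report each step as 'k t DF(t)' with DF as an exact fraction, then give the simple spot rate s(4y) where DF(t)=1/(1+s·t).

step 1 [1y] zero: DF = P = 122/125 ≈ 0.976000
step 2 [2y] zero: DF = P = 9739/10000 ≈ 0.973900
step 3 [3y] bond c/1=3/100: DF=(204021/200000 − 3/100·(0.976000+0.973900))/(1+3/100) = 1167/1250 ≈ 0.933600
step 4 [4y] zero: DF = P = 9121/10000 ≈ 0.912100
step 5 [5y] zero: DF = P = 4371/5000 ≈ 0.874200
step 6 [6y] zero: DF = P = 4163/5000 ≈ 0.832600

1 1 122/125
2 2 9739/10000
3 3 1167/1250
4 4 9121/10000
5 5 4371/5000
6 6 4163/5000
s(4y) = (1/(9121/10000) − 1)/(4) = 879/36484 ≈ 2.4093%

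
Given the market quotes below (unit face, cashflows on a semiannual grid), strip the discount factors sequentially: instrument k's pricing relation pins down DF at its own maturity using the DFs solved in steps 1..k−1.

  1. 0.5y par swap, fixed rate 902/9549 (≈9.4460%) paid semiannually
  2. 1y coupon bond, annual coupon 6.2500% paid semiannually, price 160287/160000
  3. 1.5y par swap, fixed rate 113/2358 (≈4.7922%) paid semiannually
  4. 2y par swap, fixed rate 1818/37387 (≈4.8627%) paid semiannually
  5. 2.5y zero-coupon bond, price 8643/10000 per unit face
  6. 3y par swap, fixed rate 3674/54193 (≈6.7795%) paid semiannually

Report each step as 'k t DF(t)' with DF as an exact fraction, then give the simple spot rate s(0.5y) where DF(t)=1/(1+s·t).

step 1 [0.5y] swap r/2=451/9549: DF=(1 − 451/9549·(0))/(1+451/9549) = 9549/10000 ≈ 0.954900
step 2 [1y] bond c/2=1/32: DF=(160287/160000 − 1/32·(0.954900))/(1+1/32) = 377/400 ≈ 0.942500
step 3 [1.5y] swap r/2=113/4716: DF=(1 − 113/4716·(0.954900+0.942500))/(1+113/4716) = 4661/5000 ≈ 0.932200
step 4 [2y] swap r/2=909/37387: DF=(1 − 909/37387·(0.954900+0.942500+0.932200))/(1+909/37387) = 9091/10000 ≈ 0.909100
step 5 [2.5y] zero: DF = P = 8643/10000 ≈ 0.864300
step 6 [3y] swap r/2=1837/54193: DF=(1 − 1837/54193·(0.954900+0.942500+0.932200+0.909100+0.864300))/(1+1837/54193) = 8163/10000 ≈ 0.816300

1 1/2 9549/10000
2 1 377/400
3 3/2 4661/5000
4 2 9091/10000
5 5/2 8643/10000
6 3 8163/10000
s(0.5y) = (1/(9549/10000) − 1)/(1/2) = 902/9549 ≈ 9.4460%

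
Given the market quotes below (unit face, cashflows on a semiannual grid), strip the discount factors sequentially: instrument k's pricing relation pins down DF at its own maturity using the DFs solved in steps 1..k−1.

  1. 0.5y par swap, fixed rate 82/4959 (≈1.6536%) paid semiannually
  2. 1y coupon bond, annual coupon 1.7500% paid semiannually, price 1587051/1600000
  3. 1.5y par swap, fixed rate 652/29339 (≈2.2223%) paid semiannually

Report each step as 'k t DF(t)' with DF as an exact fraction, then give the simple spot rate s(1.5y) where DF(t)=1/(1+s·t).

step 1 [0.5y] swap r/2=41/4959: DF=(1 − 41/4959·(0))/(1+41/4959) = 4959/5000 ≈ 0.991800
step 2 [1y] bond c/2=7/800: DF=(1587051/1600000 − 7/800·(0.991800))/(1+7/800) = 9747/10000 ≈ 0.974700
step 3 [1.5y] swap r/2=326/29339: DF=(1 − 326/29339·(0.991800+0.974700))/(1+326/29339) = 4837/5000 ≈ 0.967400

1 1/2 4959/5000
2 1 9747/10000
3 3/2 4837/5000
s(1.5y) = (1/(4837/5000) − 1)/(3/2) = 326/14511 ≈ 2.2466%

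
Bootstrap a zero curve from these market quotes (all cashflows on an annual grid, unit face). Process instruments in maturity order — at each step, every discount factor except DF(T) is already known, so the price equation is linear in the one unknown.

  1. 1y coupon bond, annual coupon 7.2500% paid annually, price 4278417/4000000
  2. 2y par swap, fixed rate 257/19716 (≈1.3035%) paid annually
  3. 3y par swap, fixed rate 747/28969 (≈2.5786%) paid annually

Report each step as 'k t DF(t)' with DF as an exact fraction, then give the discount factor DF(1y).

1 1 9973/10000
2 2 9743/10000
3 3 9253/10000
DF(1y) = 9973/10000 ≈ 0.997300

step 1 [1y] bond c/1=29/400: DF=(4278417/4000000 − 29/400·(0))/(1+29/400) = 9973/10000 ≈ 0.997300
step 2 [2y] swap r/1=257/19716: DF=(1 − 257/19716·(0.997300))/(1+257/19716) = 9743/10000 ≈ 0.974300
step 3 [3y] swap r/1=747/28969: DF=(1 − 747/28969·(0.997300+0.974300))/(1+747/28969) = 9253/10000 ≈ 0.925300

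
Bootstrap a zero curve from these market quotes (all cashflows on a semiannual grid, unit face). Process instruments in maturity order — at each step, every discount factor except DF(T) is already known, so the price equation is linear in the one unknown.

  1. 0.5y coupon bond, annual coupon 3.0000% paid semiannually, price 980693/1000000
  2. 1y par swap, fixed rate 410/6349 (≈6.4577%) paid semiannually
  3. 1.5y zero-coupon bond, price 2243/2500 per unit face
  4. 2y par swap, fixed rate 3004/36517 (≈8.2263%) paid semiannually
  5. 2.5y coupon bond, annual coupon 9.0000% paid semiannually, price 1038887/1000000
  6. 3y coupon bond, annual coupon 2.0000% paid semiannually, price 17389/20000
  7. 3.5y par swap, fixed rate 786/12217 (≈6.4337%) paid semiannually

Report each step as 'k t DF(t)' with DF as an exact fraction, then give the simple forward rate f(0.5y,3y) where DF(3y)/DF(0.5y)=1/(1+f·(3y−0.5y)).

1 1/2 4831/5000
2 1 1877/2000
3 3/2 2243/2500
4 2 4249/5000
5 5/2 8369/10000
6 3 2041/2500
7 7/2 1607/2000
f(0.5y,3y) = ((4831/5000)/(2041/2500) − 1)/(5/2) = 749/10205 ≈ 7.3395%

step 1 [0.5y] bond c/2=3/200: DF=(980693/1000000 − 3/200·(0))/(1+3/200) = 4831/5000 ≈ 0.966200
step 2 [1y] swap r/2=205/6349: DF=(1 − 205/6349·(0.966200))/(1+205/6349) = 1877/2000 ≈ 0.938500
step 3 [1.5y] zero: DF = P = 2243/2500 ≈ 0.897200
step 4 [2y] swap r/2=1502/36517: DF=(1 − 1502/36517·(0.966200+0.938500+0.897200))/(1+1502/36517) = 4249/5000 ≈ 0.849800
step 5 [2.5y] bond c/2=9/200: DF=(1038887/1000000 − 9/200·(0.966200+0.938500+0.897200+0.849800))/(1+9/200) = 8369/10000 ≈ 0.836900
step 6 [3y] bond c/2=1/100: DF=(17389/20000 − 1/100·(0.966200+0.938500+0.897200+0.849800+0.836900))/(1+1/100) = 2041/2500 ≈ 0.816400
step 7 [3.5y] swap r/2=393/12217: DF=(1 − 393/12217·(0.966200+0.938500+0.897200+0.849800+0.836900+0.816400))/(1+393/12217) = 1607/2000 ≈ 0.803500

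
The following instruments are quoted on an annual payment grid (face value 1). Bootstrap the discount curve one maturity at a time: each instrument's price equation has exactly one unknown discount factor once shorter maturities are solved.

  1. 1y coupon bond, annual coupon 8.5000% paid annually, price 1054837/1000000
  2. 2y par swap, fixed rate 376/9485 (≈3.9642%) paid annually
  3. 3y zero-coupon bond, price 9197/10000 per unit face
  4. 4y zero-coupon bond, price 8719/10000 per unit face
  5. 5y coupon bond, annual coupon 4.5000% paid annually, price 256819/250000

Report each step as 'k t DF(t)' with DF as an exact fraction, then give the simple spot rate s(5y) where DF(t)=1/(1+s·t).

1 1 4861/5000
2 2 578/625
3 3 9197/10000
4 4 8719/10000
5 5 4121/5000
s(5y) = (1/(4121/5000) − 1)/(5) = 879/20605 ≈ 4.2660%

step 1 [1y] bond c/1=17/200: DF=(1054837/1000000 − 17/200·(0))/(1+17/200) = 4861/5000 ≈ 0.972200
step 2 [2y] swap r/1=376/9485: DF=(1 − 376/9485·(0.972200))/(1+376/9485) = 578/625 ≈ 0.924800
step 3 [3y] zero: DF = P = 9197/10000 ≈ 0.919700
step 4 [4y] zero: DF = P = 8719/10000 ≈ 0.871900
step 5 [5y] bond c/1=9/200: DF=(256819/250000 − 9/200·(0.972200+0.924800+0.919700+0.871900))/(1+9/200) = 4121/5000 ≈ 0.824200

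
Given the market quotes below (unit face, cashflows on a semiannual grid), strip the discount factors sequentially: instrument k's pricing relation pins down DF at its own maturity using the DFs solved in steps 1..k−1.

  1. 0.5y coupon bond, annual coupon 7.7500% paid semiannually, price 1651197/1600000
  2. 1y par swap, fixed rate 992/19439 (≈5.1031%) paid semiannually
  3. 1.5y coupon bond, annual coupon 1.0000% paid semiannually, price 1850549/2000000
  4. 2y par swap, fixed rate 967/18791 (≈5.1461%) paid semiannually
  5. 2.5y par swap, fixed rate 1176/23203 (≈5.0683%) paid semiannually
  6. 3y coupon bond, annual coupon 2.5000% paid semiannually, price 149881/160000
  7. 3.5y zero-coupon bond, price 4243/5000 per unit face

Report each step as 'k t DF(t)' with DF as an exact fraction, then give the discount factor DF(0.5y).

1 1/2 1987/2000
2 1 594/625
3 3/2 911/1000
4 2 9033/10000
5 5/2 1103/1250
6 3 8679/10000
7 7/2 4243/5000
DF(0.5y) = 1987/2000 ≈ 0.993500

step 1 [0.5y] bond c/2=31/800: DF=(1651197/1600000 − 31/800·(0))/(1+31/800) = 1987/2000 ≈ 0.993500
step 2 [1y] swap r/2=496/19439: DF=(1 − 496/19439·(0.993500))/(1+496/19439) = 594/625 ≈ 0.950400
step 3 [1.5y] bond c/2=1/200: DF=(1850549/2000000 − 1/200·(0.993500+0.950400))/(1+1/200) = 911/1000 ≈ 0.911000
step 4 [2y] swap r/2=967/37582: DF=(1 − 967/37582·(0.993500+0.950400+0.911000))/(1+967/37582) = 9033/10000 ≈ 0.903300
step 5 [2.5y] swap r/2=588/23203: DF=(1 − 588/23203·(0.993500+0.950400+0.911000+0.903300))/(1+588/23203) = 1103/1250 ≈ 0.882400
step 6 [3y] bond c/2=1/80: DF=(149881/160000 − 1/80·(0.993500+0.950400+0.911000+0.903300+0.882400))/(1+1/80) = 8679/10000 ≈ 0.867900
step 7 [3.5y] zero: DF = P = 4243/5000 ≈ 0.848600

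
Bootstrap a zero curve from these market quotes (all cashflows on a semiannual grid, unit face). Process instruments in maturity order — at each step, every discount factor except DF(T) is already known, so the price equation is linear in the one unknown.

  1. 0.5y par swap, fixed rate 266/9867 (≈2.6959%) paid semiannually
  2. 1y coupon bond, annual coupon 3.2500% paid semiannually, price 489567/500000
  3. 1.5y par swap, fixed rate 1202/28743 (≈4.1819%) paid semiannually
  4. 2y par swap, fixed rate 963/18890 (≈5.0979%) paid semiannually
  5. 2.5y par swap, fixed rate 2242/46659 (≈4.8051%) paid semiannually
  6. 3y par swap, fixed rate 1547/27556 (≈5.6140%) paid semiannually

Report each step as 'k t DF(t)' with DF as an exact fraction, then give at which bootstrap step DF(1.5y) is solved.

1 1/2 9867/10000
2 1 9477/10000
3 3/2 9399/10000
4 2 9037/10000
5 5/2 8879/10000
6 3 8453/10000
DF(1.5y) is solved at step 3

step 1 [0.5y] swap r/2=133/9867: DF=(1 − 133/9867·(0))/(1+133/9867) = 9867/10000 ≈ 0.986700
step 2 [1y] bond c/2=13/800: DF=(489567/500000 − 13/800·(0.986700))/(1+13/800) = 9477/10000 ≈ 0.947700
step 3 [1.5y] swap r/2=601/28743: DF=(1 − 601/28743·(0.986700+0.947700))/(1+601/28743) = 9399/10000 ≈ 0.939900
step 4 [2y] swap r/2=963/37780: DF=(1 − 963/37780·(0.986700+0.947700+0.939900))/(1+963/37780) = 9037/10000 ≈ 0.903700
step 5 [2.5y] swap r/2=1121/46659: DF=(1 − 1121/46659·(0.986700+0.947700+0.939900+0.903700))/(1+1121/46659) = 8879/10000 ≈ 0.887900
step 6 [3y] swap r/2=1547/55112: DF=(1 − 1547/55112·(0.986700+0.947700+0.939900+0.903700+0.887900))/(1+1547/55112) = 8453/10000 ≈ 0.845300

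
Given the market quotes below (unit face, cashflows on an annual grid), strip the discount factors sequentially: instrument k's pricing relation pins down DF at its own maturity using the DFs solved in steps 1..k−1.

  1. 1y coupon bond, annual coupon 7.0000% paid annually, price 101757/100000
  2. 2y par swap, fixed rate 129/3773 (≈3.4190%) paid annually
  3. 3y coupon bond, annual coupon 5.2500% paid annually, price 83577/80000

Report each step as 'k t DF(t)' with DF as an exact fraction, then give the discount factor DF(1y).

step 1 [1y] bond c/1=7/100: DF=(101757/100000 − 7/100·(0))/(1+7/100) = 951/1000 ≈ 0.951000
step 2 [2y] swap r/1=129/3773: DF=(1 − 129/3773·(0.951000))/(1+129/3773) = 1871/2000 ≈ 0.935500
step 3 [3y] bond c/1=21/400: DF=(83577/80000 − 21/400·(0.951000+0.935500))/(1+21/400) = 1797/2000 ≈ 0.898500

1 1 951/1000
2 2 1871/2000
3 3 1797/2000
DF(1y) = 951/1000 ≈ 0.951000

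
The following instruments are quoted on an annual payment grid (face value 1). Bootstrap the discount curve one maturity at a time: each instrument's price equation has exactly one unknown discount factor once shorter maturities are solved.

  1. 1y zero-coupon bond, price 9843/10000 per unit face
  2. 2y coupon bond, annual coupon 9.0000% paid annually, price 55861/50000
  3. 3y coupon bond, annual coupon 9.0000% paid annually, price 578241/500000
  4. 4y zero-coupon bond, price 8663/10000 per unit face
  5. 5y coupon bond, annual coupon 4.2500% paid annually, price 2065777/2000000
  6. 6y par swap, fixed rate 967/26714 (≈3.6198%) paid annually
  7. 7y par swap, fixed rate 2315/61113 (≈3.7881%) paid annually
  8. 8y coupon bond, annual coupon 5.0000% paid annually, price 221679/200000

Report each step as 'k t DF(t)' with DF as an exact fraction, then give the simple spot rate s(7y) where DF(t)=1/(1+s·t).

1 1 9843/10000
2 2 9437/10000
3 3 4509/5000
4 4 8663/10000
5 5 8401/10000
6 6 4033/5000
7 7 1537/2000
8 8 3823/5000
s(7y) = (1/(1537/2000) − 1)/(7) = 463/10759 ≈ 4.3034%

step 1 [1y] zero: DF = P = 9843/10000 ≈ 0.984300
step 2 [2y] bond c/1=9/100: DF=(55861/50000 − 9/100·(0.984300))/(1+9/100) = 9437/10000 ≈ 0.943700
step 3 [3y] bond c/1=9/100: DF=(578241/500000 − 9/100·(0.984300+0.943700))/(1+9/100) = 4509/5000 ≈ 0.901800
step 4 [4y] zero: DF = P = 8663/10000 ≈ 0.866300
step 5 [5y] bond c/1=17/400: DF=(2065777/2000000 − 17/400·(0.984300+0.943700+0.901800+0.866300))/(1+17/400) = 8401/10000 ≈ 0.840100
step 6 [6y] swap r/1=967/26714: DF=(1 − 967/26714·(0.984300+0.943700+0.901800+0.866300+0.840100))/(1+967/26714) = 4033/5000 ≈ 0.806600
step 7 [7y] swap r/1=2315/61113: DF=(1 − 2315/61113·(0.984300+0.943700+0.901800+0.866300+0.840100+0.806600))/(1+2315/61113) = 1537/2000 ≈ 0.768500
step 8 [8y] bond c/1=1/20: DF=(221679/200000 − 1/20·(0.984300+0.943700+0.901800+0.866300+0.840100+0.806600+0.768500))/(1+1/20) = 3823/5000 ≈ 0.764600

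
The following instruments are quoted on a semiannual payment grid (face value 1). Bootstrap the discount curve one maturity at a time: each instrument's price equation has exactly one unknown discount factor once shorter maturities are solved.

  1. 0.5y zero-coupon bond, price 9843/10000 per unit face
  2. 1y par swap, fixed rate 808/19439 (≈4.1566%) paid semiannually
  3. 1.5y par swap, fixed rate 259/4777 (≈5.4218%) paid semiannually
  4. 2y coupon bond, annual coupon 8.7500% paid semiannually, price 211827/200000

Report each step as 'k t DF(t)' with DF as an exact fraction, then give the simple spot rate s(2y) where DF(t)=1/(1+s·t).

1 1/2 9843/10000
2 1 2399/2500
3 3/2 9223/10000
4 2 4473/5000
s(2y) = (1/(4473/5000) − 1)/(2) = 527/8946 ≈ 5.8909%

step 1 [0.5y] zero: DF = P = 9843/10000 ≈ 0.984300
step 2 [1y] swap r/2=404/19439: DF=(1 − 404/19439·(0.984300))/(1+404/19439) = 2399/2500 ≈ 0.959600
step 3 [1.5y] swap r/2=259/9554: DF=(1 − 259/9554·(0.984300+0.959600))/(1+259/9554) = 9223/10000 ≈ 0.922300
step 4 [2y] bond c/2=7/160: DF=(211827/200000 − 7/160·(0.984300+0.959600+0.922300))/(1+7/160) = 4473/5000 ≈ 0.894600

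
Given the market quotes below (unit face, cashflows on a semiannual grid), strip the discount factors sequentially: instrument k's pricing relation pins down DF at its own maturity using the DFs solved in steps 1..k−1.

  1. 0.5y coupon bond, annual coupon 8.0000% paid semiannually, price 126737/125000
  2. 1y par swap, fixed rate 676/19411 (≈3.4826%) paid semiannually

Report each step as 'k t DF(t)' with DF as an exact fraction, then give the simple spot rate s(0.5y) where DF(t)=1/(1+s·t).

1 1/2 9749/10000
2 1 4831/5000
s(0.5y) = (1/(9749/10000) − 1)/(1/2) = 502/9749 ≈ 5.1492%

step 1 [0.5y] bond c/2=1/25: DF=(126737/125000 − 1/25·(0))/(1+1/25) = 9749/10000 ≈ 0.974900
step 2 [1y] swap r/2=338/19411: DF=(1 − 338/19411·(0.974900))/(1+338/19411) = 4831/5000 ≈ 0.966200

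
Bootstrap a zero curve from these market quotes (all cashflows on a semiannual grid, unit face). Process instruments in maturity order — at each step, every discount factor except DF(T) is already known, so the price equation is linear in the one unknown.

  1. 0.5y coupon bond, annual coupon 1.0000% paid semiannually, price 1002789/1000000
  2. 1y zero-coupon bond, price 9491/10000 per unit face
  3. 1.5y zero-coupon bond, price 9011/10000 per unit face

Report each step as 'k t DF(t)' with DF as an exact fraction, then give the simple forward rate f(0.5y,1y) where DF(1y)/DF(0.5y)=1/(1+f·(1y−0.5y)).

step 1 [0.5y] bond c/2=1/200: DF=(1002789/1000000 − 1/200·(0))/(1+1/200) = 4989/5000 ≈ 0.997800
step 2 [1y] zero: DF = P = 9491/10000 ≈ 0.949100
step 3 [1.5y] zero: DF = P = 9011/10000 ≈ 0.901100

1 1/2 4989/5000
2 1 9491/10000
3 3/2 9011/10000
f(0.5y,1y) = ((4989/5000)/(9491/10000) − 1)/(1/2) = 974/9491 ≈ 10.2624%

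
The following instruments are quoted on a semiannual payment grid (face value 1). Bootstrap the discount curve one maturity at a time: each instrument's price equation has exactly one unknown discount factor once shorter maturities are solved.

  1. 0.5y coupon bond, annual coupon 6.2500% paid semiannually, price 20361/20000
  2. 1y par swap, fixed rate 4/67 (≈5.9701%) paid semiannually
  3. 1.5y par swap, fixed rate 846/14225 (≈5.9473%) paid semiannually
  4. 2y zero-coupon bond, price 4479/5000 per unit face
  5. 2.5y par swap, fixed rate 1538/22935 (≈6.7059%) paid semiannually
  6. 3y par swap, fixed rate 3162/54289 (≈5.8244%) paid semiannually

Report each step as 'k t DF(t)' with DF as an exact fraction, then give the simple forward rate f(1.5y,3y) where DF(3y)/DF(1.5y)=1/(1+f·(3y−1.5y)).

step 1 [0.5y] bond c/2=1/32: DF=(20361/20000 − 1/32·(0))/(1+1/32) = 617/625 ≈ 0.987200
step 2 [1y] swap r/2=2/67: DF=(1 − 2/67·(0.987200))/(1+2/67) = 589/625 ≈ 0.942400
step 3 [1.5y] swap r/2=423/14225: DF=(1 − 423/14225·(0.987200+0.942400))/(1+423/14225) = 4577/5000 ≈ 0.915400
step 4 [2y] zero: DF = P = 4479/5000 ≈ 0.895800
step 5 [2.5y] swap r/2=769/22935: DF=(1 − 769/22935·(0.987200+0.942400+0.915400+0.895800))/(1+769/22935) = 4231/5000 ≈ 0.846200
step 6 [3y] swap r/2=1581/54289: DF=(1 − 1581/54289·(0.987200+0.942400+0.915400+0.895800+0.846200))/(1+1581/54289) = 8419/10000 ≈ 0.841900

1 1/2 617/625
2 1 589/625
3 3/2 4577/5000
4 2 4479/5000
5 5/2 4231/5000
6 3 8419/10000
f(1.5y,3y) = ((4577/5000)/(8419/10000) − 1)/(3/2) = 490/8419 ≈ 5.8202%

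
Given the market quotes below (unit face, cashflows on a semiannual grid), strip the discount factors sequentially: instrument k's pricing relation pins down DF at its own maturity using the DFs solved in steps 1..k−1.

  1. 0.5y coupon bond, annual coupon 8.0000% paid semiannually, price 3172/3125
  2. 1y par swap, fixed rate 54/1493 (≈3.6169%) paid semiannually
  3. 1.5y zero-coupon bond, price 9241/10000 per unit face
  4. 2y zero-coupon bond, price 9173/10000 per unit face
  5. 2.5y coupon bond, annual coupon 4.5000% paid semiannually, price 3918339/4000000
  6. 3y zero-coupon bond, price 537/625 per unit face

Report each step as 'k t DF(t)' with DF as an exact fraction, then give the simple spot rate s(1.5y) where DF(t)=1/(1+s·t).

1 1/2 122/125
2 1 9649/10000
3 3/2 9241/10000
4 2 9173/10000
5 5/2 2187/2500
6 3 537/625
s(1.5y) = (1/(9241/10000) − 1)/(3/2) = 506/9241 ≈ 5.4756%

step 1 [0.5y] bond c/2=1/25: DF=(3172/3125 − 1/25·(0))/(1+1/25) = 122/125 ≈ 0.976000
step 2 [1y] swap r/2=27/1493: DF=(1 − 27/1493·(0.976000))/(1+27/1493) = 9649/10000 ≈ 0.964900
step 3 [1.5y] zero: DF = P = 9241/10000 ≈ 0.924100
step 4 [2y] zero: DF = P = 9173/10000 ≈ 0.917300
step 5 [2.5y] bond c/2=9/400: DF=(3918339/4000000 − 9/400·(0.976000+0.964900+0.924100+0.917300))/(1+9/400) = 2187/2500 ≈ 0.874800
step 6 [3y] zero: DF = P = 537/625 ≈ 0.859200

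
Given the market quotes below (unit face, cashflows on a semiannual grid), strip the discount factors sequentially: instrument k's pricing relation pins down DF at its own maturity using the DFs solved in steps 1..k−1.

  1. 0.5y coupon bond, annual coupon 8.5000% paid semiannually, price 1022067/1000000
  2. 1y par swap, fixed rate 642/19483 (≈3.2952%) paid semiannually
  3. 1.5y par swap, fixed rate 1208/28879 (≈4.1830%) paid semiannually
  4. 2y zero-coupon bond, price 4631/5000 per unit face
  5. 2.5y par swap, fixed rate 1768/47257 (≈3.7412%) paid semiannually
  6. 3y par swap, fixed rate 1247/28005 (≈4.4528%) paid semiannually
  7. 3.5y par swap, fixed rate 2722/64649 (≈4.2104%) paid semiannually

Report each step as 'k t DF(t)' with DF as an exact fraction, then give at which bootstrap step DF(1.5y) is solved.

step 1 [0.5y] bond c/2=17/400: DF=(1022067/1000000 − 17/400·(0))/(1+17/400) = 2451/2500 ≈ 0.980400
step 2 [1y] swap r/2=321/19483: DF=(1 − 321/19483·(0.980400))/(1+321/19483) = 9679/10000 ≈ 0.967900
step 3 [1.5y] swap r/2=604/28879: DF=(1 − 604/28879·(0.980400+0.967900))/(1+604/28879) = 2349/2500 ≈ 0.939600
step 4 [2y] zero: DF = P = 4631/5000 ≈ 0.926200
step 5 [2.5y] swap r/2=884/47257: DF=(1 − 884/47257·(0.980400+0.967900+0.939600+0.926200))/(1+884/47257) = 2279/2500 ≈ 0.911600
step 6 [3y] swap r/2=1247/56010: DF=(1 − 1247/56010·(0.980400+0.967900+0.939600+0.926200+0.911600))/(1+1247/56010) = 8753/10000 ≈ 0.875300
step 7 [3.5y] swap r/2=1361/64649: DF=(1 − 1361/64649·(0.980400+0.967900+0.939600+0.926200+0.911600+0.875300))/(1+1361/64649) = 8639/10000 ≈ 0.863900

1 1/2 2451/2500
2 1 9679/10000
3 3/2 2349/2500
4 2 4631/5000
5 5/2 2279/2500
6 3 8753/10000
7 7/2 8639/10000
DF(1.5y) is solved at step 3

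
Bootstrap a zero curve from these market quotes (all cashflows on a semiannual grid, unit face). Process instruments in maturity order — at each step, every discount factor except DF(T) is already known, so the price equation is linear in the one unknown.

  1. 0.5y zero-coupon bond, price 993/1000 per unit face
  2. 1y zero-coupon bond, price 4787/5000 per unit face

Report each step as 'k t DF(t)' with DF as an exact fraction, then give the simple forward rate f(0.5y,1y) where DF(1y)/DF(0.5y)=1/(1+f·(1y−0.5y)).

1 1/2 993/1000
2 1 4787/5000
f(0.5y,1y) = ((993/1000)/(4787/5000) − 1)/(1/2) = 356/4787 ≈ 7.4368%

step 1 [0.5y] zero: DF = P = 993/1000 ≈ 0.993000
step 2 [1y] zero: DF = P = 4787/5000 ≈ 0.957400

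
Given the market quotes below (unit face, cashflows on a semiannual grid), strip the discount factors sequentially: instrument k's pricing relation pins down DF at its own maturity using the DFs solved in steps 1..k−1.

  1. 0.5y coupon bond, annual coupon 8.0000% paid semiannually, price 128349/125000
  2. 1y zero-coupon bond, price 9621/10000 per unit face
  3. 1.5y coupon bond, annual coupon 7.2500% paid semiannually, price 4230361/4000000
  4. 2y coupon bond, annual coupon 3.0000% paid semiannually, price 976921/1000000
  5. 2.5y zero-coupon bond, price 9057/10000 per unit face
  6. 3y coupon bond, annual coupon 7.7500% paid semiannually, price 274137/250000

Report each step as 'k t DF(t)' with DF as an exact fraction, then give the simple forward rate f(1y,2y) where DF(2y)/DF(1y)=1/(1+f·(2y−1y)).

1 1/2 9873/10000
2 1 9621/10000
3 3/2 2381/2500
4 2 2299/2500
5 5/2 9057/10000
6 3 8793/10000
f(1y,2y) = ((9621/10000)/(2299/2500) − 1)/(1) = 425/9196 ≈ 4.6216%

step 1 [0.5y] bond c/2=1/25: DF=(128349/125000 − 1/25·(0))/(1+1/25) = 9873/10000 ≈ 0.987300
step 2 [1y] zero: DF = P = 9621/10000 ≈ 0.962100
step 3 [1.5y] bond c/2=29/800: DF=(4230361/4000000 − 29/800·(0.987300+0.962100))/(1+29/800) = 2381/2500 ≈ 0.952400
step 4 [2y] bond c/2=3/200: DF=(976921/1000000 − 3/200·(0.987300+0.962100+0.952400))/(1+3/200) = 2299/2500 ≈ 0.919600
step 5 [2.5y] zero: DF = P = 9057/10000 ≈ 0.905700
step 6 [3y] bond c/2=31/800: DF=(274137/250000 − 31/800·(0.987300+0.962100+0.952400+0.919600+0.905700))/(1+31/800) = 8793/10000 ≈ 0.879300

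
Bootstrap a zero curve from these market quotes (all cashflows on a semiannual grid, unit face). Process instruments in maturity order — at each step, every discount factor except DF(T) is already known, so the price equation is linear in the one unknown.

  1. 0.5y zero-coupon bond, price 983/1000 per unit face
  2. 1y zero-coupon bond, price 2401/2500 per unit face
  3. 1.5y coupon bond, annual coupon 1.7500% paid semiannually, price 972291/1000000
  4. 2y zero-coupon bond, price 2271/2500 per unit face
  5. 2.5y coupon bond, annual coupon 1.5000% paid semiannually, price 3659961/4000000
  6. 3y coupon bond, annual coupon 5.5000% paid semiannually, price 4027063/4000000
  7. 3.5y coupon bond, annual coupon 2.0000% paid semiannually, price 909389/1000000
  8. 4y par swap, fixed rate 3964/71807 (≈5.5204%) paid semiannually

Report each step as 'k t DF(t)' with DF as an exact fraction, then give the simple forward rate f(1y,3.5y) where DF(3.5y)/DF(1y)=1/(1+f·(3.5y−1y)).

1 1/2 983/1000
2 1 2401/2500
3 3/2 947/1000
4 2 2271/2500
5 5/2 8799/10000
6 3 4273/5000
7 7/2 1057/1250
8 4 4009/5000
f(1y,3.5y) = ((2401/2500)/(1057/1250) − 1)/(5/2) = 41/755 ≈ 5.4305%

step 1 [0.5y] zero: DF = P = 983/1000 ≈ 0.983000
step 2 [1y] zero: DF = P = 2401/2500 ≈ 0.960400
step 3 [1.5y] bond c/2=7/800: DF=(972291/1000000 − 7/800·(0.983000+0.960400))/(1+7/800) = 947/1000 ≈ 0.947000
step 4 [2y] zero: DF = P = 2271/2500 ≈ 0.908400
step 5 [2.5y] bond c/2=3/400: DF=(3659961/4000000 − 3/400·(0.983000+0.960400+0.947000+0.908400))/(1+3/400) = 8799/10000 ≈ 0.879900
step 6 [3y] bond c/2=11/400: DF=(4027063/4000000 − 11/400·(0.983000+0.960400+0.947000+0.908400+0.879900))/(1+11/400) = 4273/5000 ≈ 0.854600
step 7 [3.5y] bond c/2=1/100: DF=(909389/1000000 − 1/100·(0.983000+0.960400+0.947000+0.908400+0.879900+0.854600))/(1+1/100) = 1057/1250 ≈ 0.845600
step 8 [4y] swap r/2=1982/71807: DF=(1 − 1982/71807·(0.983000+0.960400+0.947000+0.908400+0.879900+0.854600+0.845600))/(1+1982/71807) = 4009/5000 ≈ 0.801800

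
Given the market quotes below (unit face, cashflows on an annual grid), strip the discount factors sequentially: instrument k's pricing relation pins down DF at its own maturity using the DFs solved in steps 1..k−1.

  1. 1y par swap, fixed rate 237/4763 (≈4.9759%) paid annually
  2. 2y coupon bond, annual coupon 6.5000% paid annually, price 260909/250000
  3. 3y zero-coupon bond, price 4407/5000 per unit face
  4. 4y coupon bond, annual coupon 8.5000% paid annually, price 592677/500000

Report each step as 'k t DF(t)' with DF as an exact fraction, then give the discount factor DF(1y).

1 1 4763/5000
2 2 4609/5000
3 3 4407/5000
4 4 4383/5000
DF(1y) = 4763/5000 ≈ 0.952600

step 1 [1y] swap r/1=237/4763: DF=(1 − 237/4763·(0))/(1+237/4763) = 4763/5000 ≈ 0.952600
step 2 [2y] bond c/1=13/200: DF=(260909/250000 − 13/200·(0.952600))/(1+13/200) = 4609/5000 ≈ 0.921800
step 3 [3y] zero: DF = P = 4407/5000 ≈ 0.881400
step 4 [4y] bond c/1=17/200: DF=(592677/500000 − 17/200·(0.952600+0.921800+0.881400))/(1+17/200) = 4383/5000 ≈ 0.876600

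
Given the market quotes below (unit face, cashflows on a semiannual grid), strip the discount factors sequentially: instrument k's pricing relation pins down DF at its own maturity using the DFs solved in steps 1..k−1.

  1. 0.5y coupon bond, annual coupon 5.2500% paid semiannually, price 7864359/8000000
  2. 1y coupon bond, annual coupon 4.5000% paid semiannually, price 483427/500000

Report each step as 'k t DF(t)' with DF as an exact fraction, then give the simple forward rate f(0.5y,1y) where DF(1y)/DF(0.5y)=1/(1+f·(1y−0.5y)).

1 1/2 9579/10000
2 1 1849/2000
f(0.5y,1y) = ((9579/10000)/(1849/2000) − 1)/(1/2) = 668/9245 ≈ 7.2255%

step 1 [0.5y] bond c/2=21/800: DF=(7864359/8000000 − 21/800·(0))/(1+21/800) = 9579/10000 ≈ 0.957900
step 2 [1y] bond c/2=9/400: DF=(483427/500000 − 9/400·(0.957900))/(1+9/400) = 1849/2000 ≈ 0.924500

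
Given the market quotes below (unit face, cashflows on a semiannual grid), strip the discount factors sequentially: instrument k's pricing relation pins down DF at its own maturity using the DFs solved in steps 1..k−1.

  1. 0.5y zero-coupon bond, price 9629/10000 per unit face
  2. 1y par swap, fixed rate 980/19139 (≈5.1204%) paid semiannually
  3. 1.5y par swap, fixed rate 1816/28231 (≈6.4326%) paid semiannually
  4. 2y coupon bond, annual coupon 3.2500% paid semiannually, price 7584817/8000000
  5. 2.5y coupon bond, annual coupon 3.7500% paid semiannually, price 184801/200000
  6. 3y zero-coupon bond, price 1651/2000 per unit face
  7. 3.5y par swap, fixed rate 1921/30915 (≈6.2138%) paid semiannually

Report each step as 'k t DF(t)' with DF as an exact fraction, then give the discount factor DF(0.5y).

step 1 [0.5y] zero: DF = P = 9629/10000 ≈ 0.962900
step 2 [1y] swap r/2=490/19139: DF=(1 − 490/19139·(0.962900))/(1+490/19139) = 951/1000 ≈ 0.951000
step 3 [1.5y] swap r/2=908/28231: DF=(1 − 908/28231·(0.962900+0.951000))/(1+908/28231) = 2273/2500 ≈ 0.909200
step 4 [2y] bond c/2=13/800: DF=(7584817/8000000 − 13/800·(0.962900+0.951000+0.909200))/(1+13/800) = 4439/5000 ≈ 0.887800
step 5 [2.5y] bond c/2=3/160: DF=(184801/200000 − 3/160·(0.962900+0.951000+0.909200+0.887800))/(1+3/160) = 8387/10000 ≈ 0.838700
step 6 [3y] zero: DF = P = 1651/2000 ≈ 0.825500
step 7 [3.5y] swap r/2=1921/61830: DF=(1 − 1921/61830·(0.962900+0.951000+0.909200+0.887800+0.838700+0.825500))/(1+1921/61830) = 8079/10000 ≈ 0.807900

1 1/2 9629/10000
2 1 951/1000
3 3/2 2273/2500
4 2 4439/5000
5 5/2 8387/10000
6 3 1651/2000
7 7/2 8079/10000
DF(0.5y) = 9629/10000 ≈ 0.962900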